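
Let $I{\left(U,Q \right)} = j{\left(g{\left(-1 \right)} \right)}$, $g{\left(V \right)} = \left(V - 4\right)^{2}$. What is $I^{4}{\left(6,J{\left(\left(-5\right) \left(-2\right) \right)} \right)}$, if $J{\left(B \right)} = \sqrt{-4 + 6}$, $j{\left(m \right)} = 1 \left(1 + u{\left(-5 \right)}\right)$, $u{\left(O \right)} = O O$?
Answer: $456976$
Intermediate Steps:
$u{\left(O \right)} = O^{2}$
$g{\left(V \right)} = \left(-4 + V\right)^{2}$
$j{\left(m \right)} = 26$ ($j{\left(m \right)} = 1 \left(1 + \left(-5\right)^{2}\right) = 1 \left(1 + 25\right) = 1 \cdot 26 = 26$)
$J{\left(B \right)} = \sqrt{2}$
$I{\left(U,Q \right)} = 26$
$I^{4}{\left(6,J{\left(\left(-5\right) \left(-2\right) \right)} \right)} = 26^{4} = 456976$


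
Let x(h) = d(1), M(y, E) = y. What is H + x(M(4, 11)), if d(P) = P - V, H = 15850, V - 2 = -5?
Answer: 15854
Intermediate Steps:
V = -3 (V = 2 - 5 = -3)
d(P) = 3 + P (d(P) = P - 1*(-3) = P + 3 = 3 + P)
x(h) = 4 (x(h) = 3 + 1 = 4)
H + x(M(4, 11)) = 15850 + 4 = 15854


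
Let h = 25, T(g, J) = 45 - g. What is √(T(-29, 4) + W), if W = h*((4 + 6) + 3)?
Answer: √399 ≈ 19.975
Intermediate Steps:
W = 325 (W = 25*((4 + 6) + 3) = 25*(10 + 3) = 25*13 = 325)
√(T(-29, 4) + W) = √((45 - 1*(-29)) + 325) = √((45 + 29) + 325) = √(74 + 325) = √399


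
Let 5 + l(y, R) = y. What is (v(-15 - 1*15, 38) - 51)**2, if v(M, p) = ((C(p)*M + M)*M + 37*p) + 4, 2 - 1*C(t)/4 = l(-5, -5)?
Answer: 2066520681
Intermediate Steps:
l(y, R) = -5 + y
C(t) = 48 (C(t) = 8 - 4*(-5 - 5) = 8 - 4*(-10) = 8 + 40 = 48)
v(M, p) = 4 + 37*p + 49*M**2 (v(M, p) = ((48*M + M)*M + 37*p) + 4 = ((49*M)*M + 37*p) + 4 = (49*M**2 + 37*p) + 4 = (37*p + 49*M**2) + 4 = 4 + 37*p + 49*M**2)
(v(-15 - 1*15, 38) - 51)**2 = ((4 + 37*38 + 49*(-15 - 1*15)**2) - 51)**2 = ((4 + 1406 + 49*(-15 - 15)**2) - 51)**2 = ((4 + 1406 + 49*(-30)**2) - 51)**2 = ((4 + 1406 + 49*900) - 51)**2 = ((4 + 1406 + 44100) - 51)**2 = (45510 - 51)**2 = 45459**2 = 2066520681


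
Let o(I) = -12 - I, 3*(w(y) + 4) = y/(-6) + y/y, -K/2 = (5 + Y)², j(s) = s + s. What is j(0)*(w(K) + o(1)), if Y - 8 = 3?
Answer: 0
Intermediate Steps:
Y = 11 (Y = 8 + 3 = 11)
j(s) = 2*s
K = -512 (K = -2*(5 + 11)² = -2*16² = -2*256 = -512)
w(y) = -11/3 - y/18 (w(y) = -4 + (y/(-6) + y/y)/3 = -4 + (y*(-⅙) + 1)/3 = -4 + (-y/6 + 1)/3 = -4 + (1 - y/6)/3 = -4 + (⅓ - y/18) = -11/3 - y/18)
j(0)*(w(K) + o(1)) = (2*0)*((-11/3 - 1/18*(-512)) + (-12 - 1*1)) = 0*((-11/3 + 256/9) + (-12 - 1)) = 0*(223/9 - 13) = 0*(106/9) = 0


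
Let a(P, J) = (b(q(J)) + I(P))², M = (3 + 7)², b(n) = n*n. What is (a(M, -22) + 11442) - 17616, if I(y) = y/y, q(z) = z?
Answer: 229051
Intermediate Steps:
b(n) = n²
M = 100 (M = 10² = 100)
I(y) = 1
a(P, J) = (1 + J²)² (a(P, J) = (J² + 1)² = (1 + J²)²)
(a(M, -22) + 11442) - 17616 = ((1 + (-22)²)² + 11442) - 17616 = ((1 + 484)² + 11442) - 17616 = (485² + 11442) - 17616 = (235225 + 11442) - 17616 = 246667 - 17616 = 229051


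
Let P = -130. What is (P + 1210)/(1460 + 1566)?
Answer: 540/1513 ≈ 0.35691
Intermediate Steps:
(P + 1210)/(1460 + 1566) = (-130 + 1210)/(1460 + 1566) = 1080/3026 = 1080*(1/3026) = 540/1513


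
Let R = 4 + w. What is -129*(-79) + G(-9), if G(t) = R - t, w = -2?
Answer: 10202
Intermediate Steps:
R = 2 (R = 4 - 2 = 2)
G(t) = 2 - t
-129*(-79) + G(-9) = -129*(-79) + (2 - 1*(-9)) = 10191 + (2 + 9) = 10191 + 11 = 10202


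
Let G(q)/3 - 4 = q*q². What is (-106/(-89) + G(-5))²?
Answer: 1036904401/7921 ≈ 1.3091e+5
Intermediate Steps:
G(q) = 12 + 3*q³ (G(q) = 12 + 3*(q*q²) = 12 + 3*q³)
(-106/(-89) + G(-5))² = (-106/(-89) + (12 + 3*(-5)³))² = (-106*(-1/89) + (12 + 3*(-125)))² = (106/89 + (12 - 375))² = (106/89 - 363)² = (-32201/89)² = 1036904401/7921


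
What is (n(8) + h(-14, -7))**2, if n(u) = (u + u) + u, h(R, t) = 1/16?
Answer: 148225/256 ≈ 579.00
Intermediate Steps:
h(R, t) = 1/16
n(u) = 3*u (n(u) = 2*u + u = 3*u)
(n(8) + h(-14, -7))**2 = (3*8 + 1/16)**2 = (24 + 1/16)**2 = (385/16)**2 = 148225/256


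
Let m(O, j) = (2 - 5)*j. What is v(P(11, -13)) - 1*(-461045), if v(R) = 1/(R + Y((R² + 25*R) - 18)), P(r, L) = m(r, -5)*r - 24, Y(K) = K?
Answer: 10847927806/23529 ≈ 4.6105e+5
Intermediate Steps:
m(O, j) = -3*j
P(r, L) = -24 + 15*r (P(r, L) = (-3*(-5))*r - 24 = 15*r - 24 = -24 + 15*r)
v(R) = 1/(-18 + R² + 26*R) (v(R) = 1/(R + ((R² + 25*R) - 18)) = 1/(R + (-18 + R² + 25*R)) = 1/(-18 + R² + 26*R))
v(P(11, -13)) - 1*(-461045) = 1/(-18 + (-24 + 15*11)² + 26*(-24 + 15*11)) - 1*(-461045) = 1/(-18 + (-24 + 165)² + 26*(-24 + 165)) + 461045 = 1/(-18 + 141² + 26*141) + 461045 = 1/(-18 + 19881 + 3666) + 461045 = 1/23529 + 461045 = 10847927806/23529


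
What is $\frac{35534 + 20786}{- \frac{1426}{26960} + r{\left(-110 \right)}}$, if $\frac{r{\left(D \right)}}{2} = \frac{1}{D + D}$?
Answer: $- \frac{8351129600}{9191} \approx -9.0862 \cdot 10^{5}$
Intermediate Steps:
$r{\left(D \right)} = \frac{1}{D}$ ($r{\left(D \right)} = \frac{2}{D + D} = \frac{2}{2 D} = 2 \frac{1}{2 D} = \frac{1}{D}$)
$\frac{35534 + 20786}{- \frac{1426}{26960} + r{\left(-110 \right)}} = \frac{35534 + 20786}{- \frac{1426}{26960} + \frac{1}{-110}} = \frac{56320}{\left(-1426\right) \frac{1}{26960} - \frac{1}{110}} = \frac{56320}{- \frac{713}{13480} - \frac{1}{110}} = \frac{56320}{- \frac{9191}{148280}} = 56320 \left(- \frac{148280}{9191}\right) = - \frac{8351129600}{9191}$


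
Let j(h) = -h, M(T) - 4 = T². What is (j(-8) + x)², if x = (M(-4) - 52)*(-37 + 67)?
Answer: 906304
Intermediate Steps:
M(T) = 4 + T²
x = -960 (x = ((4 + (-4)²) - 52)*(-37 + 67) = ((4 + 16) - 52)*30 = (20 - 52)*30 = -32*30 = -960)
(j(-8) + x)² = (-1*(-8) - 960)² = (8 - 960)² = (-952)² = 906304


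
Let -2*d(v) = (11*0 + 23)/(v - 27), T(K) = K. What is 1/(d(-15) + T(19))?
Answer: 84/1619 ≈ 0.051884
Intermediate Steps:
d(v) = -23/(2*(-27 + v)) (d(v) = -(11*0 + 23)/(2*(v - 27)) = -(0 + 23)/(2*(-27 + v)) = -23/(2*(-27 + v)))
1/(d(-15) + T(19)) = 1/(-23/(-54 + 2*(-15)) + 19) = 1/(-23/(-54 - 30) + 19) = 1/(-23/(-84) + 19) = 1/(-23*(-1/84) + 19) = 1/(23/84 + 19) = 1/(1619/84) = 84/1619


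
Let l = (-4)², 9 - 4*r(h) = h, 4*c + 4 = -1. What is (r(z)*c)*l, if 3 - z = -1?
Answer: -25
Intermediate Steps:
z = 4 (z = 3 - 1*(-1) = 3 + 1 = 4)
c = -5/4 (c = -1 + (¼)*(-1) = -1 - ¼ = -5/4 ≈ -1.2500)
r(h) = 9/4 - h/4
l = 16
(r(z)*c)*l = ((9/4 - ¼*4)*(-5/4))*16 = ((9/4 - 1)*(-5/4))*16 = ((5/4)*(-5/4))*16 = -25/16*16 = -25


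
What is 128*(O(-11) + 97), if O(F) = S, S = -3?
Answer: 12032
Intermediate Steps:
O(F) = -3
128*(O(-11) + 97) = 128*(-3 + 97) = 128*94 = 12032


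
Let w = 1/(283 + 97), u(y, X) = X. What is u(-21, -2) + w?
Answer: -759/380 ≈ -1.9974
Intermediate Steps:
w = 1/380 ≈ 0.0026316
u(-21, -2) + w = -2 + 1/380 = -759/380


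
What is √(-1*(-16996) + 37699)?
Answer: √54695 ≈ 233.87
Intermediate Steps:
√(-1*(-16996) + 37699) = √(16996 + 37699) = √54695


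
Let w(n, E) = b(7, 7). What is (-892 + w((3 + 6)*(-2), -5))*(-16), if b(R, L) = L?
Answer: 14160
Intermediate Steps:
w(n, E) = 7
(-892 + w((3 + 6)*(-2), -5))*(-16) = (-892 + 7)*(-16) = -885*(-16) = 14160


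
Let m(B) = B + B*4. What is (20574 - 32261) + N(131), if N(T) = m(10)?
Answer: -11637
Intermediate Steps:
m(B) = 5*B (m(B) = B + 4*B = 5*B)
N(T) = 50 (N(T) = 5*10 = 50)
(20574 - 32261) + N(131) = (20574 - 32261) + 50 = -11687 + 50 = -11637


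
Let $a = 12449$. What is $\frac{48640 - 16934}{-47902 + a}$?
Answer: $- \frac{31706}{35453} \approx -0.89431$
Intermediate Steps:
$\frac{48640 - 16934}{-47902 + a} = \frac{48640 - 16934}{-47902 + 12449} = \frac{31706}{-35453} = 31706 \left(- \frac{1}{35453}\right) = - \frac{31706}{35453}$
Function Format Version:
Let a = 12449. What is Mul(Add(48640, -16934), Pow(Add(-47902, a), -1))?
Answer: Rational(-31706, 35453) ≈ -0.89431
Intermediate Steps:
Mul(Add(48640, -16934), Pow(Add(-47902, a), -1)) = Mul(Add(48640, -16934), Pow(Add(-47902, 12449), -1)) = Mul(31706, Pow(-35453, -1)) = Mul(31706, Rational(-1, 35453)) = Rational(-31706, 35453)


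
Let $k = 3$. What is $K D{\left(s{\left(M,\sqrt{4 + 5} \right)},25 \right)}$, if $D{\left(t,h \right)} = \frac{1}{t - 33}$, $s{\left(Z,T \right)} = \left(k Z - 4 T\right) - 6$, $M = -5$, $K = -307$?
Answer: $\frac{307}{66} \approx 4.6515$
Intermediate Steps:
$s{\left(Z,T \right)} = -6 - 4 T + 3 Z$ ($s{\left(Z,T \right)} = \left(3 Z - 4 T\right) - 6 = \left(- 4 T + 3 Z\right) - 6 = -6 - 4 T + 3 Z$)
$D{\left(t,h \right)} = \frac{1}{-33 + t}$
$K D{\left(s{\left(M,\sqrt{4 + 5} \right)},25 \right)} = - \frac{307}{-33 - \left(21 + 4 \sqrt{4 + 5}\right)} = - \frac{307}{-33 - \left(21 + 12\right)} = - \frac{307}{-33 - 33} = - \frac{307}{-66} = \left(-307\right) \left(- \frac{1}{66}\right) = \frac{307}{66}$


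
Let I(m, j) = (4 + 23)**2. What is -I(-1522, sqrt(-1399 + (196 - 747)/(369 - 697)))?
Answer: -729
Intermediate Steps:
I(m, j) = 729 (I(m, j) = 27**2 = 729)
-I(-1522, sqrt(-1399 + (196 - 747)/(369 - 697))) = -1*729 = -729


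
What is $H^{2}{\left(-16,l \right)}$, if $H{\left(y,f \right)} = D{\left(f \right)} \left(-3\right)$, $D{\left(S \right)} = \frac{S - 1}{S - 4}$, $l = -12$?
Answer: $\frac{1521}{256} \approx 5.9414$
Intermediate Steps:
$D{\left(S \right)} = \frac{-1 + S}{-4 + S}$
$H{\left(y,f \right)} = - \frac{3 \left(-1 + f\right)}{-4 + f}$ ($H{\left(y,f \right)} = \frac{-1 + f}{-4 + f} \left(-3\right) = - \frac{3 \left(-1 + f\right)}{-4 + f}$)
$H^{2}{\left(-16,l \right)} = \left(\frac{3 \left(1 - -12\right)}{-4 - 12}\right)^{2} = \left(\frac{3 \left(1 + 12\right)}{-16}\right)^{2} = \left(3 \left(- \frac{1}{16}\right) 13\right)^{2} = \left(- \frac{39}{16}\right)^{2} = \frac{1521}{256}$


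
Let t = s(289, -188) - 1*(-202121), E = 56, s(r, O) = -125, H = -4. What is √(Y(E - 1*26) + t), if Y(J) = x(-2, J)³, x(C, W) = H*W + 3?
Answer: 3*I*√155513 ≈ 1183.1*I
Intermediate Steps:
t = 201996 (t = -125 - 1*(-202121) = -125 + 202121 = 201996)
x(C, W) = 3 - 4*W (x(C, W) = -4*W + 3 = 3 - 4*W)
Y(J) = (3 - 4*J)³
√(Y(E - 1*26) + t) = √(-(-3 + 4*(56 - 1*26))³ + 201996) = √(-(-3 + 4*(56 - 26))³ + 201996) = √(-(-3 + 4*30)³ + 201996) = √(-(-3 + 120)³ + 201996) = √(-1*117³ + 201996) = √(-1*1601613 + 201996) = √(-1601613 + 201996) = √(-1399617) = 3*I*√155513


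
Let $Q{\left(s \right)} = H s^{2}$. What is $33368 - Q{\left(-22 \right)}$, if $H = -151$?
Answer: $106452$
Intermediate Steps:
$Q{\left(s \right)} = - 151 s^{2}$
$33368 - Q{\left(-22 \right)} = 33368 - - 151 \left(-22\right)^{2} = 33368 - \left(-151\right) 484 = 33368 - -73084 = 33368 + 73084 = 106452$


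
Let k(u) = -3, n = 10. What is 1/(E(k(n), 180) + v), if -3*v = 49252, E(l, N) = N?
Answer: -3/48712 ≈ -6.1586e-5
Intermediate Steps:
v = -49252/3 (v = -1/3*49252 = -49252/3 ≈ -16417.)
1/(E(k(n), 180) + v) = 1/(180 - 49252/3) = 1/(-48712/3) = -3/48712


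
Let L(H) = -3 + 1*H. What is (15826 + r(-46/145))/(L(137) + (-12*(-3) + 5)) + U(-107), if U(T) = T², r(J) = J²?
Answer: 42457908141/3679375 ≈ 11539.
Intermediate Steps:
L(H) = -3 + H
(15826 + r(-46/145))/(L(137) + (-12*(-3) + 5)) + U(-107) = (15826 + (-46/145)²)/((-3 + 137) + (-12*(-3) + 5)) + (-107)² = (15826 + (-46*1/145)²)/(134 + (36 + 5)) + 11449 = (15826 + (-46/145)²)/(134 + 41) + 11449 = (15826 + 2116/21025)/175 + 11449 = (332743766/21025)*(1/175) + 11449 = 332743766/3679375 + 11449 = 42457908141/3679375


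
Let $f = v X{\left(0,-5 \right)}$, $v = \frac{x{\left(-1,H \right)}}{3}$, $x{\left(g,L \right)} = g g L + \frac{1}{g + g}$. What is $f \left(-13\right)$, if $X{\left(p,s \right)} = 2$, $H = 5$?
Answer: $-39$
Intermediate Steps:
$x{\left(g,L \right)} = \frac{1}{2 g} + L g^{2}$ ($x{\left(g,L \right)} = g^{2} L + \frac{1}{2 g} = L g^{2} + \frac{1}{2 g} = \frac{1}{2 g} + L g^{2}$)
$v = \frac{3}{2}$ ($v = \frac{\frac{1}{-1} \left(\frac{1}{2} + 5 \left(-1\right)^{3}\right)}{3} = - (\frac{1}{2} + 5 \left(-1\right)) \frac{1}{3} = - (\frac{1}{2} - 5) \frac{1}{3} = \left(-1\right) \left(- \frac{9}{2}\right) \frac{1}{3} = \frac{9}{2} \cdot \frac{1}{3} = \frac{3}{2} \approx 1.5$)
$f = 3$ ($f = \frac{3}{2} \cdot 2 = 3$)
$f \left(-13\right) = 3 \left(-13\right) = -39$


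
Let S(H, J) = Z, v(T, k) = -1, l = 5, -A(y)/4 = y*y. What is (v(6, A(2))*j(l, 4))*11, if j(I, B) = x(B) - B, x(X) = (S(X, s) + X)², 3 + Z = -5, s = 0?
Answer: -132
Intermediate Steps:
A(y) = -4*y² (A(y) = -4*y*y = -4*y²)
Z = -8 (Z = -3 - 5 = -8)
S(H, J) = -8
x(X) = (-8 + X)²
j(I, B) = (-8 + B)² - B
(v(6, A(2))*j(l, 4))*11 = -((-8 + 4)² - 1*4)*11 = -((-4)² - 4)*11 = -(16 - 4)*11 = -1*12*11 = -12*11 = -132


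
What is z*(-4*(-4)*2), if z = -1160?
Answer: -37120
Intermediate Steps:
z*(-4*(-4)*2) = -1160*(-4*(-4))*2 = -18560*2 = -1160*32 = -37120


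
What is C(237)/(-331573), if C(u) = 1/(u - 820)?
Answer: 1/193307059 ≈ 5.1731e-9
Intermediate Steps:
C(u) = 1/(-820 + u)
C(237)/(-331573) = 1/((-820 + 237)*(-331573)) = -1/331573/(-583) = -1/583*(-1/331573) = 1/193307059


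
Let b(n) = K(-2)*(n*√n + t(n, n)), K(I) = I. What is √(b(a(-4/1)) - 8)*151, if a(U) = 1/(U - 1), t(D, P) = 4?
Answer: 151*√(-400 + 2*I*√5)/5 ≈ 3.3764 + 604.01*I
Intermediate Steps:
a(U) = 1/(-1 + U)
b(n) = -8 - 2*n^(3/2) (b(n) = -2*(n*√n + 4) = -2*(n^(3/2) + 4) = -2*(4 + n^(3/2)) = -8 - 2*n^(3/2))
√(b(a(-4/1)) - 8)*151 = √((-8 - 2*(-I/(1 + 4/1)^(3/2))) - 8)*151 = √((-8 - 2*(-I*√5/25)) - 8)*151 = √((-8 - (-2)*I*√5/25) - 8)*151 = √((-8 + 2*I*√5/25) - 8)*151 = √(-16 + 2*I*√5/25)*151 = 151*√(-16 + 2*I*√5/25)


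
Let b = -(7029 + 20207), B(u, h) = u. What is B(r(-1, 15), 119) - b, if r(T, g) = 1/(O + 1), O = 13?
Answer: 381305/14 ≈ 27236.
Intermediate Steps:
r(T, g) = 1/14 (r(T, g) = 1/(13 + 1) = 1/14)
b = -27236 (b = -1*27236 = -27236)
B(r(-1, 15), 119) - b = 1/14 - 1*(-27236) = 1/14 + 27236 = 381305/14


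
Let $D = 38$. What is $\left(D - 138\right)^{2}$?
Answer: $10000$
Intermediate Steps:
$\left(D - 138\right)^{2} = \left(38 - 138\right)^{2} = \left(-100\right)^{2} = 10000$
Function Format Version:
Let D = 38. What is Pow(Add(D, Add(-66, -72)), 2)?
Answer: 10000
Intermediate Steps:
Pow(Add(D, Add(-66, -72)), 2) = Pow(Add(38, Add(-66, -72)), 2) = Pow(Add(38, -138), 2) = Pow(-100, 2) = 10000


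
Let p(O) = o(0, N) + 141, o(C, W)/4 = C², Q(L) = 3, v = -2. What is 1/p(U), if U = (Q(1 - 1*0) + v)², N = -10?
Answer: 1/141 ≈ 0.0070922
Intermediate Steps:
U = 1 (U = (3 - 2)² = 1² = 1)
o(C, W) = 4*C²
p(O) = 141 (p(O) = 4*0² + 141 = 4*0 + 141 = 0 + 141 = 141)
1/p(U) = 1/141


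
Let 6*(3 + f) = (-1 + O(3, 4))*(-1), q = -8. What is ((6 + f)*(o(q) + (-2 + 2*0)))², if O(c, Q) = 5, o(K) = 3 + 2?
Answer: 49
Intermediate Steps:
o(K) = 5
f = -11/3 (f = -3 + ((-1 + 5)*(-1))/6 = -3 + (4*(-1))/6 = -3 + (⅙)*(-4) = -3 - ⅔ = -11/3 ≈ -3.6667)
((6 + f)*(o(q) + (-2 + 2*0)))² = ((6 - 11/3)*(5 + (-2 + 2*0)))² = (7*(5 + (-2 + 0))/3)² = (7*(5 - 2)/3)² = ((7/3)*3)² = 7² = 49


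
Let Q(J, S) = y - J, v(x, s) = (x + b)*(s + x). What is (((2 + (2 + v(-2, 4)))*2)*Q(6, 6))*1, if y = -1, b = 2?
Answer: -56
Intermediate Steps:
v(x, s) = (2 + x)*(s + x) (v(x, s) = (x + 2)*(s + x) = (2 + x)*(s + x))
Q(J, S) = -1 - J
(((2 + (2 + v(-2, 4)))*2)*Q(6, 6))*1 = (((2 + (2 + ((-2)² + 2*4 + 2*(-2) + 4*(-2))))*2)*(-1 - 1*6))*1 = (((2 + (2 + (4 + 8 - 4 - 8)))*2)*(-1 - 6))*1 = (((2 + (2 + 0))*2)*(-7))*1 = (((2 + 2)*2)*(-7))*1 = ((4*2)*(-7))*1 = (8*(-7))*1 = -56*1 = -56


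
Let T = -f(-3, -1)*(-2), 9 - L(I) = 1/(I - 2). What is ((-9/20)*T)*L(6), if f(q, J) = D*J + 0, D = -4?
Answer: -63/2 ≈ -31.500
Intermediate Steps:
f(q, J) = -4*J (f(q, J) = -4*J + 0 = -4*J)
L(I) = 9 - 1/(-2 + I) (L(I) = 9 - 1/(I - 2) = 9 - 1/(-2 + I))
T = 8 (T = -(-4)*(-1)*(-2) = -1*4*(-2) = -4*(-2) = 8)
((-9/20)*T)*L(6) = (-9/20*8)*((-19 + 9*6)/(-2 + 6)) = (-9*1/20*8)*((-19 + 54)/4) = (-9/20*8)*((1/4)*35) = -18/5*35/4 = -63/2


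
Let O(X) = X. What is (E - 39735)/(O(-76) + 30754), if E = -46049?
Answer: -42892/15339 ≈ -2.7963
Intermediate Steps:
(E - 39735)/(O(-76) + 30754) = (-46049 - 39735)/(-76 + 30754) = -85784/30678 = -85784*1/30678 = -42892/15339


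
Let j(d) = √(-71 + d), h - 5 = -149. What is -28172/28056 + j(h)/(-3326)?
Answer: -7043/7014 - I*√215/3326 ≈ -1.0041 - 0.0044086*I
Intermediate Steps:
h = -144 (h = 5 - 149 = -144)
-28172/28056 + j(h)/(-3326) = -28172/28056 + √(-71 - 144)/(-3326) = -28172*1/28056 + √(-215)*(-1/3326) = -7043/7014 + (I*√215)*(-1/3326) = -7043/7014 - I*√215/3326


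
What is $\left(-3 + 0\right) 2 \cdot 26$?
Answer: $-156$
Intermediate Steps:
$\left(-3 + 0\right) 2 \cdot 26 = \left(-3\right) 2 \cdot 26 = \left(-6\right) 26 = -156$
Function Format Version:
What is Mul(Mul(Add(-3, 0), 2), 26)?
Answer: -156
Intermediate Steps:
Mul(Mul(Add(-3, 0), 2), 26) = Mul(Mul(-3, 2), 26) = Mul(-6, 26) = -156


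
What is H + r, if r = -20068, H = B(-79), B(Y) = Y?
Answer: -20147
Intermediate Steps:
H = -79
H + r = -79 - 20068 = -20147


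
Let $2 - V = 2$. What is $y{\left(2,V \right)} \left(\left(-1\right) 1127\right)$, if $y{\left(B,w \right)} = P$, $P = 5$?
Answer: $-5635$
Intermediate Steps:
$V = 0$ ($V = 2 - 2 = 0$)
$y{\left(B,w \right)} = 5$
$y{\left(2,V \right)} \left(\left(-1\right) 1127\right) = 5 \left(\left(-1\right) 1127\right) = 5 \left(-1127\right) = -5635$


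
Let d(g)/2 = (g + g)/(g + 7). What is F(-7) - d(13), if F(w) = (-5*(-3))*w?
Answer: -538/5 ≈ -107.60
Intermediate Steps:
d(g) = 4*g/(7 + g) (d(g) = 2*((g + g)/(g + 7)) = 2*((2*g)/(7 + g)) = 2*(2*g/(7 + g)) = 4*g/(7 + g))
F(w) = 15*w
F(-7) - d(13) = 15*(-7) - 4*13/(7 + 13) = -105 - 4*13/20 = -105 - 1*13/5 = -105 - 13/5 = -538/5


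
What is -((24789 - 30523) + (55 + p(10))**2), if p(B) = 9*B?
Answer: -15291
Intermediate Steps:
-((24789 - 30523) + (55 + p(10))**2) = -((24789 - 30523) + (55 + 9*10)**2) = -(-5734 + (55 + 90)**2) = -(-5734 + 145**2) = -(-5734 + 21025) = -1*15291 = -15291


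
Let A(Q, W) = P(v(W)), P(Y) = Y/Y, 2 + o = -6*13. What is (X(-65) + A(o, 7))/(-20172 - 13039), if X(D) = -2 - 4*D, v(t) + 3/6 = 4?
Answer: -259/33211 ≈ -0.0077986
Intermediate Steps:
v(t) = 7/2 (v(t) = -½ + 4 = 7/2)
o = -80 (o = -2 - 6*13 = -2 - 78 = -80)
P(Y) = 1
A(Q, W) = 1
(X(-65) + A(o, 7))/(-20172 - 13039) = ((-2 - 4*(-65)) + 1)/(-20172 - 13039) = ((-2 + 260) + 1)/(-33211) = (258 + 1)*(-1/33211) = 259*(-1/33211) = -259/33211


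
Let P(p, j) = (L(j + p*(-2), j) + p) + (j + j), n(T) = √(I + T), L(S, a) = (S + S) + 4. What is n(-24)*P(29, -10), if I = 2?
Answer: -123*I*√22 ≈ -576.92*I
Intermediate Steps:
L(S, a) = 4 + 2*S (L(S, a) = 2*S + 4 = 4 + 2*S)
n(T) = √(2 + T)
P(p, j) = 4 - 3*p + 4*j (P(p, j) = ((4 + 2*(j + p*(-2))) + p) + (j + j) = ((4 + 2*(j - 2*p)) + p) + 2*j = ((4 + (-4*p + 2*j)) + p) + 2*j = ((4 - 4*p + 2*j) + p) + 2*j = (4 - 3*p + 2*j) + 2*j = 4 - 3*p + 4*j)
n(-24)*P(29, -10) = √(2 - 24)*(4 - 3*29 + 4*(-10)) = √(-22)*(4 - 87 - 40) = (I*√22)*(-123) = -123*I*√22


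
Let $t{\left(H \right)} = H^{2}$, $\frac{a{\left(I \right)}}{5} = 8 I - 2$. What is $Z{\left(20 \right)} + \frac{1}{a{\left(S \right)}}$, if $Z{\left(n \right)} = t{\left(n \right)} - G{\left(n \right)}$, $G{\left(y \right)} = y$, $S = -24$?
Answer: $\frac{368599}{970} \approx 380.0$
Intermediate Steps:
$a{\left(I \right)} = -10 + 40 I$ ($a{\left(I \right)} = 5 \left(8 I - 2\right) = 5 \left(-2 + 8 I\right) = -10 + 40 I$)
$Z{\left(n \right)} = n^{2} - n$
$Z{\left(20 \right)} + \frac{1}{a{\left(S \right)}} = 20 \left(-1 + 20\right) + \frac{1}{-10 + 40 \left(-24\right)} = 20 \cdot 19 + \frac{1}{-10 - 960} = 380 + \frac{1}{-970} = 380 - \frac{1}{970} = \frac{368599}{970}$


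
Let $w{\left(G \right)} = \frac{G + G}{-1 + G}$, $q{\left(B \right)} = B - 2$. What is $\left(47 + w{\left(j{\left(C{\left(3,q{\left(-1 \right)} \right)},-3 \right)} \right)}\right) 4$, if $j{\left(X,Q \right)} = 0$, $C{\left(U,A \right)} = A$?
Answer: $188$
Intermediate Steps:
$q{\left(B \right)} = -2 + B$
$w{\left(G \right)} = \frac{2 G}{-1 + G}$
$\left(47 + w{\left(j{\left(C{\left(3,q{\left(-1 \right)} \right)},-3 \right)} \right)}\right) 4 = \left(47 + 2 \cdot 0 \frac{1}{-1 + 0}\right) 4 = \left(47 + 2 \cdot 0 \frac{1}{-1}\right) 4 = \left(47 + 2 \cdot 0 \left(-1\right)\right) 4 = \left(47 + 0\right) 4 = 47 \cdot 4 = 188$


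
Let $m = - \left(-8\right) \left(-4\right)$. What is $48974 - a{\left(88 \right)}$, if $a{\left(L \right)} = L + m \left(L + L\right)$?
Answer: $54518$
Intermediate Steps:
$m = -32$ ($m = \left(-1\right) 32 = -32$)
$a{\left(L \right)} = - 63 L$ ($a{\left(L \right)} = L - 32 \left(L + L\right) = L - 32 \cdot 2 L = L - 64 L = - 63 L$)
$48974 - a{\left(88 \right)} = 48974 - \left(-63\right) 88 = 48974 - -5544 = 48974 + 5544 = 54518$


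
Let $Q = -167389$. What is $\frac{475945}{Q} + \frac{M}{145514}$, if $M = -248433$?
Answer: $- \frac{110841612167}{24357442946} \approx -4.5506$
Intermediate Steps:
$\frac{475945}{Q} + \frac{M}{145514} = \frac{475945}{-167389} - \frac{248433}{145514} = 475945 \left(- \frac{1}{167389}\right) - \frac{248433}{145514} = - \frac{475945}{167389} - \frac{248433}{145514} = - \frac{110841612167}{24357442946}$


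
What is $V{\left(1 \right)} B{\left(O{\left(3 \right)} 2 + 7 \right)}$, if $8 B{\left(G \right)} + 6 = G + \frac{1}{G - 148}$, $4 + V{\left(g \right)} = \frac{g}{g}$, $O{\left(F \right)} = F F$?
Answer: $- \frac{292}{41} \approx -7.1219$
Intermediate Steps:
$O{\left(F \right)} = F^{2}$
$V{\left(g \right)} = -3$ ($V{\left(g \right)} = -4 + \frac{g}{g} = -4 + 1 = -3$)
$B{\left(G \right)} = - \frac{3}{4} + \frac{G}{8} + \frac{1}{8 \left(-148 + G\right)}$ ($B{\left(G \right)} = - \frac{3}{4} + \frac{G + \frac{1}{G - 148}}{8} = - \frac{3}{4} + \frac{G + \frac{1}{-148 + G}}{8} = - \frac{3}{4} + \left(\frac{G}{8} + \frac{1}{8 \left(-148 + G\right)}\right) = - \frac{3}{4} + \frac{G}{8} + \frac{1}{8 \left(-148 + G\right)}$)
$V{\left(1 \right)} B{\left(O{\left(3 \right)} 2 + 7 \right)} = - 3 \frac{889 + \left(3^{2} \cdot 2 + 7\right)^{2} - 154 \left(3^{2} \cdot 2 + 7\right)}{8 \left(-148 + \left(3^{2} \cdot 2 + 7\right)\right)} = - 3 \frac{889 + \left(9 \cdot 2 + 7\right)^{2} - 154 \left(9 \cdot 2 + 7\right)}{8 \left(-148 + \left(9 \cdot 2 + 7\right)\right)} = - 3 \frac{889 + \left(18 + 7\right)^{2} - 154 \left(18 + 7\right)}{8 \left(-148 + \left(18 + 7\right)\right)} = - 3 \frac{889 + 25^{2} - 3850}{8 \left(-148 + 25\right)} = - 3 \frac{889 + 625 - 3850}{8 \left(-123\right)} = - 3 \cdot \frac{1}{8} \left(- \frac{1}{123}\right) \left(-2336\right) = \left(-3\right) \frac{292}{123} = - \frac{292}{41}$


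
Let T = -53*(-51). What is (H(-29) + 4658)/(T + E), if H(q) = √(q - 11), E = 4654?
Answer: 4658/7357 + 2*I*√10/7357 ≈ 0.63314 + 0.00085966*I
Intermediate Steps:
T = 2703
H(q) = √(-11 + q)
(H(-29) + 4658)/(T + E) = (√(-11 - 29) + 4658)/(2703 + 4654) = (√(-40) + 4658)/7357 = (2*I*√10 + 4658)*(1/7357) = (4658 + 2*I*√10)*(1/7357) = 4658/7357 + 2*I*√10/7357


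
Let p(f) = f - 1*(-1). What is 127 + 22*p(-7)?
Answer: -5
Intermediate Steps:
p(f) = 1 + f (p(f) = f + 1 = 1 + f)
127 + 22*p(-7) = 127 + 22*(1 - 7) = 127 + 22*(-6) = 127 - 132 = -5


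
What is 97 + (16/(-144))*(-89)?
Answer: 962/9 ≈ 106.89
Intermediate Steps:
97 + (16/(-144))*(-89) = 97 + (16*(-1/144))*(-89) = 97 - ⅑*(-89) = 97 + 89/9 = 962/9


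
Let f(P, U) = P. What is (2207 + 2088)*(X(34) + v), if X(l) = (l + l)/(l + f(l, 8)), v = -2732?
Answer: -11729645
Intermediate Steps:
X(l) = 1 (X(l) = (l + l)/(l + l) = (2*l)/((2*l)) = (2*l)*(1/(2*l)) = 1)
(2207 + 2088)*(X(34) + v) = (2207 + 2088)*(1 - 2732) = 4295*(-2731) = -11729645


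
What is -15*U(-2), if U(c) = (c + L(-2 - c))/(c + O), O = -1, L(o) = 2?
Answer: 0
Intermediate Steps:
U(c) = (2 + c)/(-1 + c) (U(c) = (c + 2)/(c - 1) = (2 + c)/(-1 + c))
-15*U(-2) = -15*(2 - 2)/(-1 - 2) = -15*0/(-3) = -(-5)*0 = -15*0 = 0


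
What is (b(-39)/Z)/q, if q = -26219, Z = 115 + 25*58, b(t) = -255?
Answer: 51/8206547 ≈ 6.2145e-6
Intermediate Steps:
Z = 1565 (Z = 115 + 1450 = 1565)
(b(-39)/Z)/q = -255/1565/(-26219) = -255*1/1565*(-1/26219) = -51/313*(-1/26219) = 51/8206547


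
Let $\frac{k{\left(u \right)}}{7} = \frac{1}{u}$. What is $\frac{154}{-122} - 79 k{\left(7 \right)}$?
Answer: $- \frac{4896}{61} \approx -80.262$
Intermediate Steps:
$k{\left(u \right)} = \frac{7}{u}$
$\frac{154}{-122} - 79 k{\left(7 \right)} = \frac{154}{-122} - 79 \cdot \frac{7}{7} = 154 \left(- \frac{1}{122}\right) - 79 \cdot 7 \cdot \frac{1}{7} = - \frac{77}{61} - 79 = - \frac{4896}{61}$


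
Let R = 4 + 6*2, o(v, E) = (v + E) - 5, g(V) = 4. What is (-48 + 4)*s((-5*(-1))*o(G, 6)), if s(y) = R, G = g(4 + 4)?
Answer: -704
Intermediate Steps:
G = 4
o(v, E) = -5 + E + v (o(v, E) = (E + v) - 5 = -5 + E + v)
R = 16 (R = 4 + 12 = 16)
s(y) = 16
(-48 + 4)*s((-5*(-1))*o(G, 6)) = (-48 + 4)*16 = -44*16 = -704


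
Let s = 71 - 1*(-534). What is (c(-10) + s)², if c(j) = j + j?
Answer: 342225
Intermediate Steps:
c(j) = 2*j
s = 605 (s = 71 + 534 = 605)
(c(-10) + s)² = (2*(-10) + 605)² = (-20 + 605)² = 585² = 342225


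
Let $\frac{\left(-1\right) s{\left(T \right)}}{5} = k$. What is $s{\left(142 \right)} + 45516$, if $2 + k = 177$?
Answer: $44641$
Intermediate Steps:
$k = 175$ ($k = -2 + 177 = 175$)
$s{\left(T \right)} = -875$ ($s{\left(T \right)} = \left(-5\right) 175 = -875$)
$s{\left(142 \right)} + 45516 = -875 + 45516 = 44641$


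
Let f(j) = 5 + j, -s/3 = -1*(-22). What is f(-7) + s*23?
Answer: -1520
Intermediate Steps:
s = -66 (s = -(-3)*(-22) = -3*22 = -66)
f(-7) + s*23 = (5 - 7) - 66*23 = -2 - 1518 = -1520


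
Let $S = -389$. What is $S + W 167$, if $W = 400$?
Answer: $66411$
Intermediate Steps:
$S + W 167 = -389 + 400 \cdot 167 = -389 + 66800 = 66411$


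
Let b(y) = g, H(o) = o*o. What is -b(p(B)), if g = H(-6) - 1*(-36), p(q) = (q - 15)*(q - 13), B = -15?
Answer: -72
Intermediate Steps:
H(o) = o**2
p(q) = (-15 + q)*(-13 + q)
g = 72 (g = (-6)**2 - 1*(-36) = 36 + 36 = 72)
b(y) = 72
-b(p(B)) = -1*72 = -72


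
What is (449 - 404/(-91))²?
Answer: 1702635169/8281 ≈ 2.0561e+5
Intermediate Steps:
(449 - 404/(-91))² = (449 - 404*(-1/91))² = (449 + 404/91)² = (41263/91)² = 1702635169/8281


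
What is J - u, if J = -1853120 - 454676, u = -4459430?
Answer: 2151634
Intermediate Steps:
J = -2307796
J - u = -2307796 - 1*(-4459430) = -2307796 + 4459430 = 2151634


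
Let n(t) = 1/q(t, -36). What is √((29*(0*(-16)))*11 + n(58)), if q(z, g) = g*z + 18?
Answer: I*√230/690 ≈ 0.021979*I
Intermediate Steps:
q(z, g) = 18 + g*z
n(t) = 1/(18 - 36*t)
√((29*(0*(-16)))*11 + n(58)) = √((29*(0*(-16)))*11 - 1/(-18 + 36*58)) = √((29*0)*11 - 1/(-18 + 2088)) = √(0*11 - 1/2070) = √(0 - 1*1/2070) = √(0 - 1/2070) = √(-1/2070) = I*√230/690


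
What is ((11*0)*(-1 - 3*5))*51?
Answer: 0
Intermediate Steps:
((11*0)*(-1 - 3*5))*51 = (0*(-1 - 15))*51 = (0*(-16))*51 = 0*51 = 0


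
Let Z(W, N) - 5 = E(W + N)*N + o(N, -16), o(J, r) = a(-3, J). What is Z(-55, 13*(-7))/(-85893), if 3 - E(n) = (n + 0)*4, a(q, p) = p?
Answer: 53503/85893 ≈ 0.62290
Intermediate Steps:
o(J, r) = J
E(n) = 3 - 4*n (E(n) = 3 - (n + 0)*4 = 3 - n*4 = 3 - 4*n)
Z(W, N) = 5 + N + N*(3 - 4*N - 4*W) (Z(W, N) = 5 + ((3 - 4*(W + N))*N + N) = 5 + ((3 - 4*(N + W))*N + N) = 5 + ((3 + (-4*N - 4*W))*N + N) = 5 + ((3 - 4*N - 4*W)*N + N) = 5 + (N*(3 - 4*N - 4*W) + N) = 5 + (N + N*(3 - 4*N - 4*W)) = 5 + N + N*(3 - 4*N - 4*W))
Z(-55, 13*(-7))/(-85893) = (5 + 13*(-7) - 13*(-7)*(-3 + 4*(13*(-7)) + 4*(-55)))/(-85893) = (5 - 91 - 1*(-91)*(-3 + 4*(-91) - 220))*(-1/85893) = (5 - 91 - 1*(-91)*(-3 - 364 - 220))*(-1/85893) = (5 - 91 - 1*(-91)*(-587))*(-1/85893) = (5 - 91 - 53417)*(-1/85893) = -53503*(-1/85893) = 53503/85893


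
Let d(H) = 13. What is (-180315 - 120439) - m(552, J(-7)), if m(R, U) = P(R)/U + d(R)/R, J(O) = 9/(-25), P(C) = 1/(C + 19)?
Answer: -284385781973/945576 ≈ -3.0075e+5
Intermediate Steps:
P(C) = 1/(19 + C)
J(O) = -9/25 (J(O) = 9*(-1/25) = -9/25)
m(R, U) = 13/R + 1/(U*(19 + R)) (m(R, U) = 1/((19 + R)*U) + 13/R = 1/(U*(19 + R)) + 13/R = 13/R + 1/(U*(19 + R)))
(-180315 - 120439) - m(552, J(-7)) = (-180315 - 120439) - (552 + 13*(-9/25)*(19 + 552))/(552*(-9/25)*(19 + 552)) = -300754 - (-25)*(552 + 13*(-9/25)*571)/(552*9*571) = -300754 - (-25)*(552 - 66807/25)/(552*9*571) = -300754 - (-25)*(-53007)/(552*9*571*25) = -300754 - 1*17669/945576 = -300754 - 17669/945576 = -284385781973/945576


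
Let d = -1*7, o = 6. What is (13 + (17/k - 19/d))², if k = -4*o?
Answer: 6355441/28224 ≈ 225.18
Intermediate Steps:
k = -24 (k = -4*6 = -24)
d = -7
(13 + (17/k - 19/d))² = (13 + (17/(-24) - 19/(-7)))² = (13 + (17*(-1/24) - 19*(-⅐)))² = (13 + (-17/24 + 19/7))² = (13 + 337/168)² = (2521/168)² = 6355441/28224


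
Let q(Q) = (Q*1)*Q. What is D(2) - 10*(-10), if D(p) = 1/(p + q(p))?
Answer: 601/6 ≈ 100.17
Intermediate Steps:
q(Q) = Q² (q(Q) = Q*Q = Q²)
D(p) = 1/(p + p²)
D(2) - 10*(-10) = 1/(2*(1 + 2)) - 10*(-10) = (½)/3 + 100 = (½)*(⅓) + 100 = ⅙ + 100 = 601/6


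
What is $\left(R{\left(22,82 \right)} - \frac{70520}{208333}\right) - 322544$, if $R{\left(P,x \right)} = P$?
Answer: $- \frac{67192046346}{208333} \approx -3.2252 \cdot 10^{5}$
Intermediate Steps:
$\left(R{\left(22,82 \right)} - \frac{70520}{208333}\right) - 322544 = \left(22 - \frac{70520}{208333}\right) - 322544 = \frac{4512806}{208333} - 322544 = - \frac{67192046346}{208333}$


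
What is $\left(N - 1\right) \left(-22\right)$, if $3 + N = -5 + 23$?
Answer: $-308$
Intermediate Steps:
$N = 15$ ($N = -3 + \left(-5 + 23\right) = -3 + 18 = 15$)
$\left(N - 1\right) \left(-22\right) = \left(15 - 1\right) \left(-22\right) = 14 \left(-22\right) = -308$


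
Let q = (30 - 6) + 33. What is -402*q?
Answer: -22914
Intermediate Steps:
q = 57 (q = 24 + 33 = 57)
-402*q = -402*57 = -22914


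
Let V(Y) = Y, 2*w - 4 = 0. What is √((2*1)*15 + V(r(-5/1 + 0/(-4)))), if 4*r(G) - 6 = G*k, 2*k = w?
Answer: 11/2 ≈ 5.5000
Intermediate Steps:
w = 2 (w = 2 + (½)*0 = 2 + 0 = 2)
k = 1 (k = (½)*2 = 1)
r(G) = 3/2 + G/4 (r(G) = 3/2 + (G*1)/4 = 3/2 + G/4)
√((2*1)*15 + V(r(-5/1 + 0/(-4)))) = √((2*1)*15 + (3/2 + (-5/1 + 0/(-4))/4)) = √(2*15 + (3/2 + (-5*1 + 0*(-¼))/4)) = √(30 + (3/2 + (-5 + 0)/4)) = √(30 + (3/2 + (¼)*(-5))) = √(30 + (3/2 - 5/4)) = √(30 + ¼) = √(121/4) = 11/2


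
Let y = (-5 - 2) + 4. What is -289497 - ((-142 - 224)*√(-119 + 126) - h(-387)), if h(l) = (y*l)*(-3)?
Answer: -292980 + 366*√7 ≈ -2.9201e+5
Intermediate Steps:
y = -3 (y = -7 + 4 = -3)
h(l) = 9*l (h(l) = -3*l*(-3) = 9*l)
-289497 - ((-142 - 224)*√(-119 + 126) - h(-387)) = -289497 - ((-142 - 224)*√(-119 + 126) - 9*(-387)) = -289497 - (-366*√7 - 1*(-3483)) = -289497 - (-366*√7 + 3483) = -289497 - (3483 - 366*√7) = -289497 + (-3483 + 366*√7) = -292980 + 366*√7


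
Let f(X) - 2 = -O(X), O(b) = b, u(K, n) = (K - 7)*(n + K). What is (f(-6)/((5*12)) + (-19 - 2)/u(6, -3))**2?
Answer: 11449/225 ≈ 50.884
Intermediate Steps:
u(K, n) = (-7 + K)*(K + n)
f(X) = 2 - X
(f(-6)/((5*12)) + (-19 - 2)/u(6, -3))**2 = ((2 - 1*(-6))/((5*12)) + (-19 - 2)/(6**2 - 7*6 - 7*(-3) + 6*(-3)))**2 = ((2 + 6)/60 - 21/(36 - 42 + 21 - 18))**2 = (8*(1/60) - 21/(-3))**2 = (2/15 - 21*(-1/3))**2 = (2/15 + 7)**2 = (107/15)**2 = 11449/225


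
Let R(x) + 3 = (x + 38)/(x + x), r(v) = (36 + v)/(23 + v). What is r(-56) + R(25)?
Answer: -1871/1650 ≈ -1.1339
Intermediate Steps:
r(v) = (36 + v)/(23 + v)
R(x) = -3 + (38 + x)/(2*x) (R(x) = -3 + (x + 38)/(x + x) = -3 + (38 + x)/((2*x)) = -3 + (38 + x)*(1/(2*x)) = -3 + (38 + x)/(2*x))
r(-56) + R(25) = (36 - 56)/(23 - 56) + (-5/2 + 19/25) = -20/(-33) + (-5/2 + 19*(1/25)) = -1/33*(-20) + (-5/2 + 19/25) = 20/33 - 87/50 = -1871/1650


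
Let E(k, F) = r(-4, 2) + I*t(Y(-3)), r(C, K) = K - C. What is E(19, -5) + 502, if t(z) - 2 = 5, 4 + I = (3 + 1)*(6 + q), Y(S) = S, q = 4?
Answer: 760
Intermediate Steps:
I = 36 (I = -4 + (3 + 1)*(6 + 4) = -4 + 4*10 = -4 + 40 = 36)
t(z) = 7 (t(z) = 2 + 5 = 7)
E(k, F) = 258 (E(k, F) = (2 - 1*(-4)) + 36*7 = (2 + 4) + 252 = 6 + 252 = 258)
E(19, -5) + 502 = 258 + 502 = 760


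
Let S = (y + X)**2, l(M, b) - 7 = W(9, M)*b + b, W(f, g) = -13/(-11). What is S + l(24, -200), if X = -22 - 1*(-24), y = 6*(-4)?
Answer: 601/11 ≈ 54.636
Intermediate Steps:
y = -24
W(f, g) = 13/11 (W(f, g) = -13*(-1/11) = 13/11)
X = 2 (X = -22 + 24 = 2)
l(M, b) = 7 + 24*b/11 (l(M, b) = 7 + (13*b/11 + b) = 7 + 24*b/11)
S = 484 (S = (-24 + 2)**2 = (-22)**2 = 484)
S + l(24, -200) = 484 + (7 + (24/11)*(-200)) = 484 + (7 - 4800/11) = 484 - 4723/11 = 601/11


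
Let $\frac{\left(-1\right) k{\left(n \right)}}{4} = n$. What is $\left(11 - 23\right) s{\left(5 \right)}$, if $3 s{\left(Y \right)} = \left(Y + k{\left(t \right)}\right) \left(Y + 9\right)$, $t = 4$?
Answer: $616$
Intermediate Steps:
$k{\left(n \right)} = - 4 n$
$s{\left(Y \right)} = \frac{\left(-16 + Y\right) \left(9 + Y\right)}{3}$ ($s{\left(Y \right)} = \frac{\left(Y - 16\right) \left(Y + 9\right)}{3} = \frac{\left(Y - 16\right) \left(9 + Y\right)}{3} = \frac{\left(-16 + Y\right) \left(9 + Y\right)}{3}$)
$\left(11 - 23\right) s{\left(5 \right)} = \left(11 - 23\right) \left(-48 - \frac{35}{3} + \frac{5^{2}}{3}\right) = - 12 \left(-48 - \frac{35}{3} + \frac{1}{3} \cdot 25\right) = - 12 \left(-48 - \frac{35}{3} + \frac{25}{3}\right) = \left(-12\right) \left(- \frac{154}{3}\right) = 616$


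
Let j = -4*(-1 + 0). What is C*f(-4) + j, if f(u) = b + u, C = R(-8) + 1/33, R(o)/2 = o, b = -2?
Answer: 1098/11 ≈ 99.818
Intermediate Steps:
R(o) = 2*o
C = -527/33 (C = 2*(-8) + 1/33 = -16 + 1/33 = -527/33 ≈ -15.970)
f(u) = -2 + u
j = 4 (j = -4*(-1) = 4)
C*f(-4) + j = -527*(-2 - 4)/33 + 4 = -527/33*(-6) + 4 = 1054/11 + 4 = 1098/11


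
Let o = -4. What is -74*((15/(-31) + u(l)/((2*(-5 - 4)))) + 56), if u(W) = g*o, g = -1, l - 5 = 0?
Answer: -1141598/279 ≈ -4091.8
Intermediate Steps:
l = 5 (l = 5 + 0 = 5)
u(W) = 4 (u(W) = -1*(-4) = 4)
-74*((15/(-31) + u(l)/((2*(-5 - 4)))) + 56) = -74*((15/(-31) + 4/((2*(-5 - 4)))) + 56) = -74*((15*(-1/31) + 4/((2*(-9)))) + 56) = -74*((-15/31 + 4/(-18)) + 56) = -74*((-15/31 + 4*(-1/18)) + 56) = -74*((-15/31 - 2/9) + 56) = -74*(-197/279 + 56) = -74*15427/279 = -1141598/279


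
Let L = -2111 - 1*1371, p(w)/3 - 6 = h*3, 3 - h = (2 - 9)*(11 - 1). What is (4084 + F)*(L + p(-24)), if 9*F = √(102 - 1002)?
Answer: -11463788 - 28070*I/3 ≈ -1.1464e+7 - 9356.7*I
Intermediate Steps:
h = 73 (h = 3 - (2 - 9)*(11 - 1) = 3 - (-7)*10 = 3 - 1*(-70) = 3 + 70 = 73)
p(w) = 675 (p(w) = 18 + 3*(73*3) = 18 + 3*219 = 18 + 657 = 675)
L = -3482 (L = -2111 - 1371 = -3482)
F = 10*I/3 (F = √(102 - 1002)/9 = √(-900)/9 = (30*I)/9 = 10*I/3 ≈ 3.3333*I)
(4084 + F)*(L + p(-24)) = (4084 + 10*I/3)*(-3482 + 675) = (4084 + 10*I/3)*(-2807) = -11463788 - 28070*I/3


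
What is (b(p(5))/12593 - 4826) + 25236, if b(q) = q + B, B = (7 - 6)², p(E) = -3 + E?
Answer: 257023133/12593 ≈ 20410.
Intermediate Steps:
B = 1 (B = 1² = 1)
b(q) = 1 + q (b(q) = q + 1 = 1 + q)
(b(p(5))/12593 - 4826) + 25236 = ((1 + (-3 + 5))/12593 - 4826) + 25236 = ((1 + 2)*(1/12593) - 4826) + 25236 = (3*(1/12593) - 4826) + 25236 = (3/12593 - 4826) + 25236 = -60773815/12593 + 25236 = 257023133/12593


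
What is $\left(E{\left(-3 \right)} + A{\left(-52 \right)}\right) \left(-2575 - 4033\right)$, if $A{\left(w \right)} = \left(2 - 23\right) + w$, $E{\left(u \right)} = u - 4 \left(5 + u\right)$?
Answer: $555072$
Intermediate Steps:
$E{\left(u \right)} = -20 - 3 u$ ($E{\left(u \right)} = u - \left(20 + 4 u\right) = -20 - 3 u$)
$A{\left(w \right)} = -21 + w$
$\left(E{\left(-3 \right)} + A{\left(-52 \right)}\right) \left(-2575 - 4033\right) = \left(\left(-20 - -9\right) - 73\right) \left(-2575 - 4033\right) = \left(\left(-20 + 9\right) - 73\right) \left(-6608\right) = \left(-11 - 73\right) \left(-6608\right) = \left(-84\right) \left(-6608\right) = 555072$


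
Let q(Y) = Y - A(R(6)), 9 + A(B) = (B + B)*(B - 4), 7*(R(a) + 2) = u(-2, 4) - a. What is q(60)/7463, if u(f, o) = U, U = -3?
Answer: 1035/365687 ≈ 0.0028303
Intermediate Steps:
u(f, o) = -3
R(a) = -17/7 - a/7 (R(a) = -2 + (-3 - a)/7 = -2 + (-3/7 - a/7) = -17/7 - a/7)
A(B) = -9 + 2*B*(-4 + B) (A(B) = -9 + (B + B)*(B - 4) = -9 + (2*B)*(-4 + B) = -9 + 2*B*(-4 + B))
q(Y) = -1905/49 + Y (q(Y) = Y - (-9 - 8*(-17/7 - 1/7*6) + 2*(-17/7 - 1/7*6)**2) = Y - (-9 - 8*(-17/7 - 6/7) + 2*(-17/7 - 6/7)**2) = Y - (-9 - 8*(-23/7) + 2*(-23/7)**2) = Y - (-9 + 184/7 + 2*(529/49)) = Y - (-9 + 184/7 + 1058/49) = Y - 1*1905/49 = Y - 1905/49 = -1905/49 + Y)
q(60)/7463 = (-1905/49 + 60)/7463 = (1035/49)*(1/7463) = 1035/365687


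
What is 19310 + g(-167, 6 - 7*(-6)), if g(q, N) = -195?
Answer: 19115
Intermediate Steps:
19310 + g(-167, 6 - 7*(-6)) = 19310 - 195 = 19115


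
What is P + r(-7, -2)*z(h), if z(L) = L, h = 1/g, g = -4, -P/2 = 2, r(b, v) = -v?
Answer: -9/2 ≈ -4.5000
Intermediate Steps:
P = -4 (P = -2*2 = -4)
h = -¼ (h = 1/(-4) = -¼ ≈ -0.25000)
P + r(-7, -2)*z(h) = -4 - 1*(-2)*(-¼) = -4 + 2*(-¼) = -4 - ½ = -9/2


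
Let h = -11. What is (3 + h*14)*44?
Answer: -6644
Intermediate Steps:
(3 + h*14)*44 = (3 - 11*14)*44 = (3 - 154)*44 = -151*44 = -6644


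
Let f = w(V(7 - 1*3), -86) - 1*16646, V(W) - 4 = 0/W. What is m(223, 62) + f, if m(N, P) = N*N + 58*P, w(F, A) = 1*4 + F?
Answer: 36687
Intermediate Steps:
V(W) = 4 (V(W) = 4 + 0/W = 4 + 0 = 4)
w(F, A) = 4 + F
m(N, P) = N² + 58*P
f = -16638 (f = (4 + 4) - 1*16646 = 8 - 16646 = -16638)
m(223, 62) + f = (223² + 58*62) - 16638 = (49729 + 3596) - 16638 = 53325 - 16638 = 36687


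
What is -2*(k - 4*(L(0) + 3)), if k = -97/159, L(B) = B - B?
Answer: 4010/159 ≈ 25.220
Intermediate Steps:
L(B) = 0
k = -97/159 (k = -97*1/159 = -97/159 ≈ -0.61006)
-2*(k - 4*(L(0) + 3)) = -2*(-97/159 - 4*(0 + 3)) = -2*(-97/159 - 4*3) = -2*(-97/159 - 12) = -2*(-2005/159) = 4010/159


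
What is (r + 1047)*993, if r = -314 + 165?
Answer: 891714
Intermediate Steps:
r = -149
(r + 1047)*993 = (-149 + 1047)*993 = 898*993 = 891714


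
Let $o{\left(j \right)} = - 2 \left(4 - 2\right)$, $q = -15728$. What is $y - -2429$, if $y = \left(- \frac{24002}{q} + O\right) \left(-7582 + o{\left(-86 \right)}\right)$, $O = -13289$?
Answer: $\frac{396350342963}{3932} \approx 1.008 \cdot 10^{8}$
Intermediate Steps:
$o{\left(j \right)} = -4$ ($o{\left(j \right)} = \left(-2\right) 2 = -4$)
$y = \frac{396340792135}{3932}$ ($y = \left(- \frac{24002}{-15728} - 13289\right) \left(-7582 - 4\right) = \left(\left(-24002\right) \left(- \frac{1}{15728}\right) - 13289\right) \left(-7586\right) = \left(\frac{12001}{7864} - 13289\right) \left(-7586\right) = \left(- \frac{104492695}{7864}\right) \left(-7586\right) = \frac{396340792135}{3932} \approx 1.008 \cdot 10^{8}$)
$y - -2429 = \frac{396340792135}{3932} - -2429 = \frac{396340792135}{3932} + 2429 = \frac{396350342963}{3932}$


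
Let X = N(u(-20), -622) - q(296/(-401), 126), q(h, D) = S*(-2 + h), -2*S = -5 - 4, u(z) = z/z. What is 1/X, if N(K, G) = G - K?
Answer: -401/244882 ≈ -0.0016375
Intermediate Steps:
u(z) = 1
S = 9/2 (S = -(-5 - 4)/2 = -1/2*(-9) = 9/2 ≈ 4.5000)
q(h, D) = -9 + 9*h/2 (q(h, D) = 9*(-2 + h)/2 = -9 + 9*h/2)
X = -244882/401 (X = (-622 - 1*1) - (-9 + 9*(296/(-401))/2) = (-622 - 1) - (-9 + 9*(296*(-1/401))/2) = -623 - (-9 + (9/2)*(-296/401)) = -623 - (-9 - 1332/401) = -623 - 1*(-4941/401) = -623 + 4941/401 = -244882/401 ≈ -610.68)
1/X = 1/(-244882/401) = -401/244882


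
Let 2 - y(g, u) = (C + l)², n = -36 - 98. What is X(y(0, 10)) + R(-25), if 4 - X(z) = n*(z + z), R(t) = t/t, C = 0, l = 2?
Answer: -531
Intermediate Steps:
R(t) = 1
n = -134
y(g, u) = -2 (y(g, u) = 2 - (0 + 2)² = 2 - 1*2² = 2 - 1*4 = 2 - 4 = -2)
X(z) = 4 + 268*z (X(z) = 4 - (-134)*(z + z) = 4 - (-134)*2*z = 4 - (-268)*z = 4 + 268*z)
X(y(0, 10)) + R(-25) = (4 + 268*(-2)) + 1 = (4 - 536) + 1 = -532 + 1 = -531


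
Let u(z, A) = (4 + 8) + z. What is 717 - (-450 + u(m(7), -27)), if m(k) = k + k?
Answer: 1141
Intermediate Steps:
m(k) = 2*k
u(z, A) = 12 + z
717 - (-450 + u(m(7), -27)) = 717 - (-450 + (12 + 2*7)) = 717 - (-450 + (12 + 14)) = 717 - (-450 + 26) = 717 - 1*(-424) = 717 + 424 = 1141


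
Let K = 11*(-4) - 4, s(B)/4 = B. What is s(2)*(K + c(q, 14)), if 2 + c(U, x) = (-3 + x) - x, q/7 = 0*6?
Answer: -424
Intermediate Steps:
q = 0 (q = 7*(0*6) = 7*0 = 0)
s(B) = 4*B
c(U, x) = -5 (c(U, x) = -2 + ((-3 + x) - x) = -2 - 3 = -5)
K = -48 (K = -44 - 4 = -48)
s(2)*(K + c(q, 14)) = (4*2)*(-48 - 5) = 8*(-53) = -424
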